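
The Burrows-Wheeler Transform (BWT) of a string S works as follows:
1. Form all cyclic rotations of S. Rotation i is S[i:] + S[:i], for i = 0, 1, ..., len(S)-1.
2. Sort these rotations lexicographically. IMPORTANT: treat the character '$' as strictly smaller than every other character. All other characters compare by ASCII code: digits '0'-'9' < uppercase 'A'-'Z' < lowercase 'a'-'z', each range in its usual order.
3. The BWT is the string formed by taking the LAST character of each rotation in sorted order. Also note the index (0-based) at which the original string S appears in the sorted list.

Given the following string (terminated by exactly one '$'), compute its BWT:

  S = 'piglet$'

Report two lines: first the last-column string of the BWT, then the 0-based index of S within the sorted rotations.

All 7 rotations (rotation i = S[i:]+S[:i]):
  rot[0] = piglet$
  rot[1] = iglet$p
  rot[2] = glet$pi
  rot[3] = let$pig
  rot[4] = et$pigl
  rot[5] = t$pigle
  rot[6] = $piglet
Sorted (with $ < everything):
  sorted[0] = $piglet  (last char: 't')
  sorted[1] = et$pigl  (last char: 'l')
  sorted[2] = glet$pi  (last char: 'i')
  sorted[3] = iglet$p  (last char: 'p')
  sorted[4] = let$pig  (last char: 'g')
  sorted[5] = piglet$  (last char: '$')
  sorted[6] = t$pigle  (last char: 'e')
Last column: tlipg$e
Original string S is at sorted index 5

Answer: tlipg$e
5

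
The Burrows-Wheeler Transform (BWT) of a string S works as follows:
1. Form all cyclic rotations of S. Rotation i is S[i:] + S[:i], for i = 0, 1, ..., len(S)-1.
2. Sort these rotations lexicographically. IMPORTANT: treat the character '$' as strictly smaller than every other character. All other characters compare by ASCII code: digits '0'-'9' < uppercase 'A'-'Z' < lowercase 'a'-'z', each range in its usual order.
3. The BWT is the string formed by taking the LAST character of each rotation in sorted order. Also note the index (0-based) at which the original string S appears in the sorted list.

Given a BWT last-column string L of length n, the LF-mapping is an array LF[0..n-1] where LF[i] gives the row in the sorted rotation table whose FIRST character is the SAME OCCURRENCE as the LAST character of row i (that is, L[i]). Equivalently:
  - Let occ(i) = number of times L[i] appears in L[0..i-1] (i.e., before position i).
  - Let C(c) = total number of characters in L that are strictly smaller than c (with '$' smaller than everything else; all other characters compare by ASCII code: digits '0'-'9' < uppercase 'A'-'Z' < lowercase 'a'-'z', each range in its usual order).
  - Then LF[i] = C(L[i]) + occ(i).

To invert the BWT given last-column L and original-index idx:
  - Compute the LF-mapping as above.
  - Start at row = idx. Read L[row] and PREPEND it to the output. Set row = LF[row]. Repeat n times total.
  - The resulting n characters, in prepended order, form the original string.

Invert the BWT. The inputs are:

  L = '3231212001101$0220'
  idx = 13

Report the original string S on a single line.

LF mapping: 16 11 17 6 12 7 13 1 2 8 9 3 10 0 4 14 15 5
Walk LF starting at row 13, prepending L[row]:
  step 1: row=13, L[13]='$', prepend. Next row=LF[13]=0
  step 2: row=0, L[0]='3', prepend. Next row=LF[0]=16
  step 3: row=16, L[16]='2', prepend. Next row=LF[16]=15
  step 4: row=15, L[15]='2', prepend. Next row=LF[15]=14
  step 5: row=14, L[14]='0', prepend. Next row=LF[14]=4
  step 6: row=4, L[4]='2', prepend. Next row=LF[4]=12
  step 7: row=12, L[12]='1', prepend. Next row=LF[12]=10
  step 8: row=10, L[10]='1', prepend. Next row=LF[10]=9
  step 9: row=9, L[9]='1', prepend. Next row=LF[9]=8
  step 10: row=8, L[8]='0', prepend. Next row=LF[8]=2
  step 11: row=2, L[2]='3', prepend. Next row=LF[2]=17
  step 12: row=17, L[17]='0', prepend. Next row=LF[17]=5
  step 13: row=5, L[5]='1', prepend. Next row=LF[5]=7
  step 14: row=7, L[7]='0', prepend. Next row=LF[7]=1
  step 15: row=1, L[1]='2', prepend. Next row=LF[1]=11
  step 16: row=11, L[11]='0', prepend. Next row=LF[11]=3
  step 17: row=3, L[3]='1', prepend. Next row=LF[3]=6
  step 18: row=6, L[6]='2', prepend. Next row=LF[6]=13
Reversed output: 21020103011120223$

Answer: 21020103011120223$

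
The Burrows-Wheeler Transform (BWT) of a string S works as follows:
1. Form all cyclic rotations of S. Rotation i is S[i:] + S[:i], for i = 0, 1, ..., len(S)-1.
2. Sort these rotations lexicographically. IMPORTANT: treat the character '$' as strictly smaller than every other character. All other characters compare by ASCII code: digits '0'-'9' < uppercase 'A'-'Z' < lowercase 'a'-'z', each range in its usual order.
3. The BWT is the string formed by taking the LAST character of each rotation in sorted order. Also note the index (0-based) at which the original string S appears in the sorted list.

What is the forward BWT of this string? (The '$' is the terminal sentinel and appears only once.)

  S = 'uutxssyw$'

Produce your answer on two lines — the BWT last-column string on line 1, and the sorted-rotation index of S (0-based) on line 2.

All 9 rotations (rotation i = S[i:]+S[:i]):
  rot[0] = uutxssyw$
  rot[1] = utxssyw$u
  rot[2] = txssyw$uu
  rot[3] = xssyw$uut
  rot[4] = ssyw$uutx
  rot[5] = syw$uutxs
  rot[6] = yw$uutxss
  rot[7] = w$uutxssy
  rot[8] = $uutxssyw
Sorted (with $ < everything):
  sorted[0] = $uutxssyw  (last char: 'w')
  sorted[1] = ssyw$uutx  (last char: 'x')
  sorted[2] = syw$uutxs  (last char: 's')
  sorted[3] = txssyw$uu  (last char: 'u')
  sorted[4] = utxssyw$u  (last char: 'u')
  sorted[5] = uutxssyw$  (last char: '$')
  sorted[6] = w$uutxssy  (last char: 'y')
  sorted[7] = xssyw$uut  (last char: 't')
  sorted[8] = yw$uutxss  (last char: 's')
Last column: wxsuu$yts
Original string S is at sorted index 5

Answer: wxsuu$yts
5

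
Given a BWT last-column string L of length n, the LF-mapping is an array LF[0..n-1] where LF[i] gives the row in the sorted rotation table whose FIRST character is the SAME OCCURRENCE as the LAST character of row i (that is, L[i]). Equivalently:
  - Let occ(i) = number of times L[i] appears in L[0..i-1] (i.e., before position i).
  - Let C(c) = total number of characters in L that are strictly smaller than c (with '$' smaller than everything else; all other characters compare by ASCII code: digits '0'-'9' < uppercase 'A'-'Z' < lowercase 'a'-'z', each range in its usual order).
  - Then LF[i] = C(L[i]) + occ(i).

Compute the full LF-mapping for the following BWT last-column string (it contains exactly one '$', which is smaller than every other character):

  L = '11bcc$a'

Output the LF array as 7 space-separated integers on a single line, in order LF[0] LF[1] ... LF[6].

Answer: 1 2 4 5 6 0 3

Derivation:
Char counts: '$':1, '1':2, 'a':1, 'b':1, 'c':2
C (first-col start): C('$')=0, C('1')=1, C('a')=3, C('b')=4, C('c')=5
L[0]='1': occ=0, LF[0]=C('1')+0=1+0=1
L[1]='1': occ=1, LF[1]=C('1')+1=1+1=2
L[2]='b': occ=0, LF[2]=C('b')+0=4+0=4
L[3]='c': occ=0, LF[3]=C('c')+0=5+0=5
L[4]='c': occ=1, LF[4]=C('c')+1=5+1=6
L[5]='$': occ=0, LF[5]=C('$')+0=0+0=0
L[6]='a': occ=0, LF[6]=C('a')+0=3+0=3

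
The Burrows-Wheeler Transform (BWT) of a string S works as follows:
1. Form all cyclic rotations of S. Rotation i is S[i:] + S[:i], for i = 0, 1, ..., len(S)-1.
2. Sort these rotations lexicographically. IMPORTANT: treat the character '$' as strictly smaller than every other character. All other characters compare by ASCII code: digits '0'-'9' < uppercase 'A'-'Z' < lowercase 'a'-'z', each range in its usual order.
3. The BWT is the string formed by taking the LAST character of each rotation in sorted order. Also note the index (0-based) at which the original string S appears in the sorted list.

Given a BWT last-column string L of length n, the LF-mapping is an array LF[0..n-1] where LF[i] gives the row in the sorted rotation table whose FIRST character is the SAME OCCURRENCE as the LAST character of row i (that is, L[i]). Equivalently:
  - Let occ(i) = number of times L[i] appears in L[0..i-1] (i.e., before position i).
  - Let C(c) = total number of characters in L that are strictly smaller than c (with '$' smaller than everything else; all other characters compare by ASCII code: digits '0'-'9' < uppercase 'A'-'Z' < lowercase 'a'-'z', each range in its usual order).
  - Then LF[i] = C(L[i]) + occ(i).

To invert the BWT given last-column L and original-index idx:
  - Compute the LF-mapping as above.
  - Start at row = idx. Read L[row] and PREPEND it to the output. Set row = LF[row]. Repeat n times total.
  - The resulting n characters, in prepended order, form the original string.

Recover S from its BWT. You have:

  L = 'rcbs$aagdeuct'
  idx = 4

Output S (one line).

LF mapping: 9 4 3 10 0 1 2 8 6 7 12 5 11
Walk LF starting at row 4, prepending L[row]:
  step 1: row=4, L[4]='$', prepend. Next row=LF[4]=0
  step 2: row=0, L[0]='r', prepend. Next row=LF[0]=9
  step 3: row=9, L[9]='e', prepend. Next row=LF[9]=7
  step 4: row=7, L[7]='g', prepend. Next row=LF[7]=8
  step 5: row=8, L[8]='d', prepend. Next row=LF[8]=6
  step 6: row=6, L[6]='a', prepend. Next row=LF[6]=2
  step 7: row=2, L[2]='b', prepend. Next row=LF[2]=3
  step 8: row=3, L[3]='s', prepend. Next row=LF[3]=10
  step 9: row=10, L[10]='u', prepend. Next row=LF[10]=12
  step 10: row=12, L[12]='t', prepend. Next row=LF[12]=11
  step 11: row=11, L[11]='c', prepend. Next row=LF[11]=5
  step 12: row=5, L[5]='a', prepend. Next row=LF[5]=1
  step 13: row=1, L[1]='c', prepend. Next row=LF[1]=4
Reversed output: cactusbadger$

Answer: cactusbadger$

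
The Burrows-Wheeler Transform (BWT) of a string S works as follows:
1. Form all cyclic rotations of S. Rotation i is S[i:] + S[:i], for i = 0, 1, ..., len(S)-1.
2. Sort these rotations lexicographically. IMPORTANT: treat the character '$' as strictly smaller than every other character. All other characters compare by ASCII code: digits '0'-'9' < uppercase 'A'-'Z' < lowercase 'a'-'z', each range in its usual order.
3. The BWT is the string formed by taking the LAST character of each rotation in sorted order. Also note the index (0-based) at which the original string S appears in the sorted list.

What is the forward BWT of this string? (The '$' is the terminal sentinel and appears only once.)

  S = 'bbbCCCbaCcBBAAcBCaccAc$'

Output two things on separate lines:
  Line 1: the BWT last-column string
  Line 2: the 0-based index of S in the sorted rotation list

Answer: cBcABccbCBCabCbCb$AcCAa
17

Derivation:
All 23 rotations (rotation i = S[i:]+S[:i]):
  rot[0] = bbbCCCbaCcBBAAcBCaccAc$
  rot[1] = bbCCCbaCcBBAAcBCaccAc$b
  rot[2] = bCCCbaCcBBAAcBCaccAc$bb
  rot[3] = CCCbaCcBBAAcBCaccAc$bbb
  rot[4] = CCbaCcBBAAcBCaccAc$bbbC
  rot[5] = CbaCcBBAAcBCaccAc$bbbCC
  rot[6] = baCcBBAAcBCaccAc$bbbCCC
  rot[7] = aCcBBAAcBCaccAc$bbbCCCb
  rot[8] = CcBBAAcBCaccAc$bbbCCCba
  rot[9] = cBBAAcBCaccAc$bbbCCCbaC
  rot[10] = BBAAcBCaccAc$bbbCCCbaCc
  rot[11] = BAAcBCaccAc$bbbCCCbaCcB
  rot[12] = AAcBCaccAc$bbbCCCbaCcBB
  rot[13] = AcBCaccAc$bbbCCCbaCcBBA
  rot[14] = cBCaccAc$bbbCCCbaCcBBAA
  rot[15] = BCaccAc$bbbCCCbaCcBBAAc
  rot[16] = CaccAc$bbbCCCbaCcBBAAcB
  rot[17] = accAc$bbbCCCbaCcBBAAcBC
  rot[18] = ccAc$bbbCCCbaCcBBAAcBCa
  rot[19] = cAc$bbbCCCbaCcBBAAcBCac
  rot[20] = Ac$bbbCCCbaCcBBAAcBCacc
  rot[21] = c$bbbCCCbaCcBBAAcBCaccA
  rot[22] = $bbbCCCbaCcBBAAcBCaccAc
Sorted (with $ < everything):
  sorted[0] = $bbbCCCbaCcBBAAcBCaccAc  (last char: 'c')
  sorted[1] = AAcBCaccAc$bbbCCCbaCcBB  (last char: 'B')
  sorted[2] = Ac$bbbCCCbaCcBBAAcBCacc  (last char: 'c')
  sorted[3] = AcBCaccAc$bbbCCCbaCcBBA  (last char: 'A')
  sorted[4] = BAAcBCaccAc$bbbCCCbaCcB  (last char: 'B')
  sorted[5] = BBAAcBCaccAc$bbbCCCbaCc  (last char: 'c')
  sorted[6] = BCaccAc$bbbCCCbaCcBBAAc  (last char: 'c')
  sorted[7] = CCCbaCcBBAAcBCaccAc$bbb  (last char: 'b')
  sorted[8] = CCbaCcBBAAcBCaccAc$bbbC  (last char: 'C')
  sorted[9] = CaccAc$bbbCCCbaCcBBAAcB  (last char: 'B')
  sorted[10] = CbaCcBBAAcBCaccAc$bbbCC  (last char: 'C')
  sorted[11] = CcBBAAcBCaccAc$bbbCCCba  (last char: 'a')
  sorted[12] = aCcBBAAcBCaccAc$bbbCCCb  (last char: 'b')
  sorted[13] = accAc$bbbCCCbaCcBBAAcBC  (last char: 'C')
  sorted[14] = bCCCbaCcBBAAcBCaccAc$bb  (last char: 'b')
  sorted[15] = baCcBBAAcBCaccAc$bbbCCC  (last char: 'C')
  sorted[16] = bbCCCbaCcBBAAcBCaccAc$b  (last char: 'b')
  sorted[17] = bbbCCCbaCcBBAAcBCaccAc$  (last char: '$')
  sorted[18] = c$bbbCCCbaCcBBAAcBCaccA  (last char: 'A')
  sorted[19] = cAc$bbbCCCbaCcBBAAcBCac  (last char: 'c')
  sorted[20] = cBBAAcBCaccAc$bbbCCCbaC  (last char: 'C')
  sorted[21] = cBCaccAc$bbbCCCbaCcBBAA  (last char: 'A')
  sorted[22] = ccAc$bbbCCCbaCcBBAAcBCa  (last char: 'a')
Last column: cBcABccbCBCabCbCb$AcCAa
Original string S is at sorted index 17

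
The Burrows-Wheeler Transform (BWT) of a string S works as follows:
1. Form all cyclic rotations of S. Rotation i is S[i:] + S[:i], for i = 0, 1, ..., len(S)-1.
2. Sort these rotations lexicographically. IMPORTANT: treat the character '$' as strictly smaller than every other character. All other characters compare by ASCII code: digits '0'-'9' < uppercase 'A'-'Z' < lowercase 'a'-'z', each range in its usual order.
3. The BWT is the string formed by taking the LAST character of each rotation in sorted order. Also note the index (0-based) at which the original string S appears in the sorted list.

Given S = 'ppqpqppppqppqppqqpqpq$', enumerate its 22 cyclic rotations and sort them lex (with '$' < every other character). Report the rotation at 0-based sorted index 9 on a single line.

All 22 rotations (rotation i = S[i:]+S[:i]):
  rot[0] = ppqpqppppqppqppqqpqpq$
  rot[1] = pqpqppppqppqppqqpqpq$p
  rot[2] = qpqppppqppqppqqpqpq$pp
  rot[3] = pqppppqppqppqqpqpq$ppq
  rot[4] = qppppqppqppqqpqpq$ppqp
  rot[5] = ppppqppqppqqpqpq$ppqpq
  rot[6] = pppqppqppqqpqpq$ppqpqp
  rot[7] = ppqppqppqqpqpq$ppqpqpp
  rot[8] = pqppqppqqpqpq$ppqpqppp
  rot[9] = qppqppqqpqpq$ppqpqpppp
  rot[10] = ppqppqqpqpq$ppqpqppppq
  rot[11] = pqppqqpqpq$ppqpqppppqp
  rot[12] = qppqqpqpq$ppqpqppppqpp
  rot[13] = ppqqpqpq$ppqpqppppqppq
  rot[14] = pqqpqpq$ppqpqppppqppqp
  rot[15] = qqpqpq$ppqpqppppqppqpp
  rot[16] = qpqpq$ppqpqppppqppqppq
  rot[17] = pqpq$ppqpqppppqppqppqq
  rot[18] = qpq$ppqpqppppqppqppqqp
  rot[19] = pq$ppqpqppppqppqppqqpq
  rot[20] = q$ppqpqppppqppqppqqpqp
  rot[21] = $ppqpqppppqppqppqqpqpq
Sorted (with $ < everything):
  sorted[0] = $ppqpqppppqppqppqqpqpq
  sorted[1] = ppppqppqppqqpqpq$ppqpq
  sorted[2] = pppqppqppqqpqpq$ppqpqp
  sorted[3] = ppqppqppqqpqpq$ppqpqpp
  sorted[4] = ppqppqqpqpq$ppqpqppppq
  sorted[5] = ppqpqppppqppqppqqpqpq$
  sorted[6] = ppqqpqpq$ppqpqppppqppq
  sorted[7] = pq$ppqpqppppqppqppqqpq
  sorted[8] = pqppppqppqppqqpqpq$ppq
  sorted[9] = pqppqppqqpqpq$ppqpqppp
  sorted[10] = pqppqqpqpq$ppqpqppppqp
  sorted[11] = pqpq$ppqpqppppqppqppqq
  sorted[12] = pqpqppppqppqppqqpqpq$p
  sorted[13] = pqqpqpq$ppqpqppppqppqp
  sorted[14] = q$ppqpqppppqppqppqqpqp
  sorted[15] = qppppqppqppqqpqpq$ppqp
  sorted[16] = qppqppqqpqpq$ppqpqpppp
  sorted[17] = qppqqpqpq$ppqpqppppqpp
  sorted[18] = qpq$ppqpqppppqppqppqqp
  sorted[19] = qpqppppqppqppqqpqpq$pp
  sorted[20] = qpqpq$ppqpqppppqppqppq
  sorted[21] = qqpqpq$ppqpqppppqppqpp
sorted[9] = pqppqppqqpqpq$ppqpqppp

Answer: pqppqppqqpqpq$ppqpqppp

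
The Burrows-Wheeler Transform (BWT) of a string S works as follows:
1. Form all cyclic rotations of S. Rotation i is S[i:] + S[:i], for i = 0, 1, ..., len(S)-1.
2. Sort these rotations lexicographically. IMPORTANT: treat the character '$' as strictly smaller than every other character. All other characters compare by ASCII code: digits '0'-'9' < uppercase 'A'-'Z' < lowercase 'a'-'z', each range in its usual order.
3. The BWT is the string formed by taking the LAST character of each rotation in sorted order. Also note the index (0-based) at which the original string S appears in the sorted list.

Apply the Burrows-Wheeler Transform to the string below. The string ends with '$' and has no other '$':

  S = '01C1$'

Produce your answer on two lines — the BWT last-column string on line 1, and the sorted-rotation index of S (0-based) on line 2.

Answer: 1$C01
1

Derivation:
All 5 rotations (rotation i = S[i:]+S[:i]):
  rot[0] = 01C1$
  rot[1] = 1C1$0
  rot[2] = C1$01
  rot[3] = 1$01C
  rot[4] = $01C1
Sorted (with $ < everything):
  sorted[0] = $01C1  (last char: '1')
  sorted[1] = 01C1$  (last char: '$')
  sorted[2] = 1$01C  (last char: 'C')
  sorted[3] = 1C1$0  (last char: '0')
  sorted[4] = C1$01  (last char: '1')
Last column: 1$C01
Original string S is at sorted index 1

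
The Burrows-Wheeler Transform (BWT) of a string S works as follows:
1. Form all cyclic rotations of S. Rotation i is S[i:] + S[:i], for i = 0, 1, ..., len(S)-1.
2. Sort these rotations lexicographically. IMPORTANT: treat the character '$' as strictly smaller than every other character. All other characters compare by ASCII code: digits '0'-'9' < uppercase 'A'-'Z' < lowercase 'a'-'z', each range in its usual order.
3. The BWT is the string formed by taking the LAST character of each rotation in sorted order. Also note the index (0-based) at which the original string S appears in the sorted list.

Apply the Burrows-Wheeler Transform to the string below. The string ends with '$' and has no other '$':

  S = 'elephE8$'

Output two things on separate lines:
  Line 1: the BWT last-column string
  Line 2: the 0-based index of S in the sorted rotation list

All 8 rotations (rotation i = S[i:]+S[:i]):
  rot[0] = elephE8$
  rot[1] = lephE8$e
  rot[2] = ephE8$el
  rot[3] = phE8$ele
  rot[4] = hE8$elep
  rot[5] = E8$eleph
  rot[6] = 8$elephE
  rot[7] = $elephE8
Sorted (with $ < everything):
  sorted[0] = $elephE8  (last char: '8')
  sorted[1] = 8$elephE  (last char: 'E')
  sorted[2] = E8$eleph  (last char: 'h')
  sorted[3] = elephE8$  (last char: '$')
  sorted[4] = ephE8$el  (last char: 'l')
  sorted[5] = hE8$elep  (last char: 'p')
  sorted[6] = lephE8$e  (last char: 'e')
  sorted[7] = phE8$ele  (last char: 'e')
Last column: 8Eh$lpee
Original string S is at sorted index 3

Answer: 8Eh$lpee
3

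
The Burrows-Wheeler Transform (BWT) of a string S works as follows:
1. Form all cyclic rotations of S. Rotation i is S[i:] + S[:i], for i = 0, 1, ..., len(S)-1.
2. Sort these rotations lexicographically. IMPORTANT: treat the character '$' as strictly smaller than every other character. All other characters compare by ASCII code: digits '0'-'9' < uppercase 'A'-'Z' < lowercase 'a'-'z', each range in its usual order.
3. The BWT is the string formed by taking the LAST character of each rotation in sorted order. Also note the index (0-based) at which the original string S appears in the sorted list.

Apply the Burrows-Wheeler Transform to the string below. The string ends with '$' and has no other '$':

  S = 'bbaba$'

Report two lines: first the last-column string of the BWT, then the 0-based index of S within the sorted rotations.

Answer: abbab$
5

Derivation:
All 6 rotations (rotation i = S[i:]+S[:i]):
  rot[0] = bbaba$
  rot[1] = baba$b
  rot[2] = aba$bb
  rot[3] = ba$bba
  rot[4] = a$bbab
  rot[5] = $bbaba
Sorted (with $ < everything):
  sorted[0] = $bbaba  (last char: 'a')
  sorted[1] = a$bbab  (last char: 'b')
  sorted[2] = aba$bb  (last char: 'b')
  sorted[3] = ba$bba  (last char: 'a')
  sorted[4] = baba$b  (last char: 'b')
  sorted[5] = bbaba$  (last char: '$')
Last column: abbab$
Original string S is at sorted index 5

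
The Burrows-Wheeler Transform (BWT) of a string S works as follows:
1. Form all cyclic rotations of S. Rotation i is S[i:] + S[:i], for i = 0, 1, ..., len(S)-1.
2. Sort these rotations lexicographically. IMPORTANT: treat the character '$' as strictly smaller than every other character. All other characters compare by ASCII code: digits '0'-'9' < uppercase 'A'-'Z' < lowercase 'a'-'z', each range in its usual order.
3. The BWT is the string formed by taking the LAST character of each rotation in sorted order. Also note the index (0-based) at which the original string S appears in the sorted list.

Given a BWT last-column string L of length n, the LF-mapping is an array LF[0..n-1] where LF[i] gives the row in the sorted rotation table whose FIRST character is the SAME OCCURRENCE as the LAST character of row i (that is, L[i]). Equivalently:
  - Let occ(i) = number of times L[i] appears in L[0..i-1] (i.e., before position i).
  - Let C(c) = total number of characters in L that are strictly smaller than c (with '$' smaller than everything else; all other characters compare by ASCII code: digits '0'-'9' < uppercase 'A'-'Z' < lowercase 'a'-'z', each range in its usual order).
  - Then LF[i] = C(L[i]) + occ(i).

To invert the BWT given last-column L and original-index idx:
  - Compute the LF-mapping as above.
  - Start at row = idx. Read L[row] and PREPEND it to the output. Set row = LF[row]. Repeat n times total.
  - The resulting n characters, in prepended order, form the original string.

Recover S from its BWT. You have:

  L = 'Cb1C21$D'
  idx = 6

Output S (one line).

LF mapping: 4 7 1 5 3 2 0 6
Walk LF starting at row 6, prepending L[row]:
  step 1: row=6, L[6]='$', prepend. Next row=LF[6]=0
  step 2: row=0, L[0]='C', prepend. Next row=LF[0]=4
  step 3: row=4, L[4]='2', prepend. Next row=LF[4]=3
  step 4: row=3, L[3]='C', prepend. Next row=LF[3]=5
  step 5: row=5, L[5]='1', prepend. Next row=LF[5]=2
  step 6: row=2, L[2]='1', prepend. Next row=LF[2]=1
  step 7: row=1, L[1]='b', prepend. Next row=LF[1]=7
  step 8: row=7, L[7]='D', prepend. Next row=LF[7]=6
Reversed output: Db11C2C$

Answer: Db11C2C$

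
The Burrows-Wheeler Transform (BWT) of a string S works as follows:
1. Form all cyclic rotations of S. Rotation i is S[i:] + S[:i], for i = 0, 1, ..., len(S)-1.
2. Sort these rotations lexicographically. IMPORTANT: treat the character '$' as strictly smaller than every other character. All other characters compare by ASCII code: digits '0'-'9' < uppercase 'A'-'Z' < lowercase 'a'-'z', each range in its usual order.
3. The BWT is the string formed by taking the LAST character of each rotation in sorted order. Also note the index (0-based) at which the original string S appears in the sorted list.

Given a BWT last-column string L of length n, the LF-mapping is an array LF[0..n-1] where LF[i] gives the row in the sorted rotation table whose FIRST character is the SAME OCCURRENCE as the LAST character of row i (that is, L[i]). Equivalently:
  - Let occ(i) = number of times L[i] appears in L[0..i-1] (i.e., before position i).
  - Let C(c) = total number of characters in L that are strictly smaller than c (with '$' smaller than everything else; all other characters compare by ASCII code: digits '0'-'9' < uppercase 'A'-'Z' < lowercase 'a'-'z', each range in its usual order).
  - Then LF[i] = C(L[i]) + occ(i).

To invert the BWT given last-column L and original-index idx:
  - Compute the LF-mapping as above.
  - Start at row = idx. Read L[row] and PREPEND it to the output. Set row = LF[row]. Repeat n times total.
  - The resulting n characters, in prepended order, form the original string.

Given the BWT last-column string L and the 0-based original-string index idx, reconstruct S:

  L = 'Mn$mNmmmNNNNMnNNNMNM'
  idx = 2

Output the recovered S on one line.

Answer: MNmNNNmMmNNNmNMnNnM$

Derivation:
LF mapping: 1 18 0 14 5 15 16 17 6 7 8 9 2 19 10 11 12 3 13 4
Walk LF starting at row 2, prepending L[row]:
  step 1: row=2, L[2]='$', prepend. Next row=LF[2]=0
  step 2: row=0, L[0]='M', prepend. Next row=LF[0]=1
  step 3: row=1, L[1]='n', prepend. Next row=LF[1]=18
  step 4: row=18, L[18]='N', prepend. Next row=LF[18]=13
  step 5: row=13, L[13]='n', prepend. Next row=LF[13]=19
  step 6: row=19, L[19]='M', prepend. Next row=LF[19]=4
  step 7: row=4, L[4]='N', prepend. Next row=LF[4]=5
  step 8: row=5, L[5]='m', prepend. Next row=LF[5]=15
  step 9: row=15, L[15]='N', prepend. Next row=LF[15]=11
  step 10: row=11, L[11]='N', prepend. Next row=LF[11]=9
  step 11: row=9, L[9]='N', prepend. Next row=LF[9]=7
  step 12: row=7, L[7]='m', prepend. Next row=LF[7]=17
  step 13: row=17, L[17]='M', prepend. Next row=LF[17]=3
  step 14: row=3, L[3]='m', prepend. Next row=LF[3]=14
  step 15: row=14, L[14]='N', prepend. Next row=LF[14]=10
  step 16: row=10, L[10]='N', prepend. Next row=LF[10]=8
  step 17: row=8, L[8]='N', prepend. Next row=LF[8]=6
  step 18: row=6, L[6]='m', prepend. Next row=LF[6]=16
  step 19: row=16, L[16]='N', prepend. Next row=LF[16]=12
  step 20: row=12, L[12]='M', prepend. Next row=LF[12]=2
Reversed output: MNmNNNmMmNNNmNMnNnM$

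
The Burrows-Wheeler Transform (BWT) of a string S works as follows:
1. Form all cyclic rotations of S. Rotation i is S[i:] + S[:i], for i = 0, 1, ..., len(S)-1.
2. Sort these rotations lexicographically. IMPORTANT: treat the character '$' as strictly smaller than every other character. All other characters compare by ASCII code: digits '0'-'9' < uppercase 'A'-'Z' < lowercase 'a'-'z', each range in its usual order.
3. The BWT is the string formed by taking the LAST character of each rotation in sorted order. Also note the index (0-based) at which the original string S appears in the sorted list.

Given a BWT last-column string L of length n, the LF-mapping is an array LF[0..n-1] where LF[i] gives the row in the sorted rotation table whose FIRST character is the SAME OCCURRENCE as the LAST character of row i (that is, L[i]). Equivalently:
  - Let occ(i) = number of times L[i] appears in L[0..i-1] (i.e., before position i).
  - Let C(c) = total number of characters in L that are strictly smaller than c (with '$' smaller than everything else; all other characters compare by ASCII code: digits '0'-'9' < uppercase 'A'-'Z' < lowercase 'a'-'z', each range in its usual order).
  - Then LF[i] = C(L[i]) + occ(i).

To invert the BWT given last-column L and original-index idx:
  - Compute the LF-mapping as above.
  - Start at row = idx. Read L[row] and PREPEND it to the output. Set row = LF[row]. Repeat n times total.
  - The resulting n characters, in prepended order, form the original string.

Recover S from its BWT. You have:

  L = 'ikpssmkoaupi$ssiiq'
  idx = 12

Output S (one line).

Answer: quokkamississippi$

Derivation:
LF mapping: 2 6 10 13 14 8 7 9 1 17 11 3 0 15 16 4 5 12
Walk LF starting at row 12, prepending L[row]:
  step 1: row=12, L[12]='$', prepend. Next row=LF[12]=0
  step 2: row=0, L[0]='i', prepend. Next row=LF[0]=2
  step 3: row=2, L[2]='p', prepend. Next row=LF[2]=10
  step 4: row=10, L[10]='p', prepend. Next row=LF[10]=11
  step 5: row=11, L[11]='i', prepend. Next row=LF[11]=3
  step 6: row=3, L[3]='s', prepend. Next row=LF[3]=13
  step 7: row=13, L[13]='s', prepend. Next row=LF[13]=15
  step 8: row=15, L[15]='i', prepend. Next row=LF[15]=4
  step 9: row=4, L[4]='s', prepend. Next row=LF[4]=14
  step 10: row=14, L[14]='s', prepend. Next row=LF[14]=16
  step 11: row=16, L[16]='i', prepend. Next row=LF[16]=5
  step 12: row=5, L[5]='m', prepend. Next row=LF[5]=8
  step 13: row=8, L[8]='a', prepend. Next row=LF[8]=1
  step 14: row=1, L[1]='k', prepend. Next row=LF[1]=6
  step 15: row=6, L[6]='k', prepend. Next row=LF[6]=7
  step 16: row=7, L[7]='o', prepend. Next row=LF[7]=9
  step 17: row=9, L[9]='u', prepend. Next row=LF[9]=17
  step 18: row=17, L[17]='q', prepend. Next row=LF[17]=12
Reversed output: quokkamississippi$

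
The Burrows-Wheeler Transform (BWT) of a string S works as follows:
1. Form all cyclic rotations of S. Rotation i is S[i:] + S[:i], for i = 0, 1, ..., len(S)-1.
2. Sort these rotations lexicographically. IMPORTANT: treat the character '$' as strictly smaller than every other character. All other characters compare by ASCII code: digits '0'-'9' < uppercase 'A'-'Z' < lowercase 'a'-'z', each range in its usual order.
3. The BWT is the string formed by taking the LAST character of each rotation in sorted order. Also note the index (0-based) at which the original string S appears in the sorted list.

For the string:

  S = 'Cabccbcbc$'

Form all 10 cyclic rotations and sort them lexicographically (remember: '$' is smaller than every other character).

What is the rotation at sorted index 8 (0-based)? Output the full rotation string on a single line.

Answer: cbcbc$Cabc

Derivation:
All 10 rotations (rotation i = S[i:]+S[:i]):
  rot[0] = Cabccbcbc$
  rot[1] = abccbcbc$C
  rot[2] = bccbcbc$Ca
  rot[3] = ccbcbc$Cab
  rot[4] = cbcbc$Cabc
  rot[5] = bcbc$Cabcc
  rot[6] = cbc$Cabccb
  rot[7] = bc$Cabccbc
  rot[8] = c$Cabccbcb
  rot[9] = $Cabccbcbc
Sorted (with $ < everything):
  sorted[0] = $Cabccbcbc
  sorted[1] = Cabccbcbc$
  sorted[2] = abccbcbc$C
  sorted[3] = bc$Cabccbc
  sorted[4] = bcbc$Cabcc
  sorted[5] = bccbcbc$Ca
  sorted[6] = c$Cabccbcb
  sorted[7] = cbc$Cabccb
  sorted[8] = cbcbc$Cabc
  sorted[9] = ccbcbc$Cab
sorted[8] = cbcbc$Cabc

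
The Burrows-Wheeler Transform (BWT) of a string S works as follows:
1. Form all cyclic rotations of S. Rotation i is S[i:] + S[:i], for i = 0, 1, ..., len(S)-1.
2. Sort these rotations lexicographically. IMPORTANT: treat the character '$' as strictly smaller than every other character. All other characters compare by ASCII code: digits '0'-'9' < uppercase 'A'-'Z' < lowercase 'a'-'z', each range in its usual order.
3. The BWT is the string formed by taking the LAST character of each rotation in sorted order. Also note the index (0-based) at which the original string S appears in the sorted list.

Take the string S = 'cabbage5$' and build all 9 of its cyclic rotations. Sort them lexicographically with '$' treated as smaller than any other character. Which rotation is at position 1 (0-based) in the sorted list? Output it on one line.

Answer: 5$cabbage

Derivation:
All 9 rotations (rotation i = S[i:]+S[:i]):
  rot[0] = cabbage5$
  rot[1] = abbage5$c
  rot[2] = bbage5$ca
  rot[3] = bage5$cab
  rot[4] = age5$cabb
  rot[5] = ge5$cabba
  rot[6] = e5$cabbag
  rot[7] = 5$cabbage
  rot[8] = $cabbage5
Sorted (with $ < everything):
  sorted[0] = $cabbage5
  sorted[1] = 5$cabbage
  sorted[2] = abbage5$c
  sorted[3] = age5$cabb
  sorted[4] = bage5$cab
  sorted[5] = bbage5$ca
  sorted[6] = cabbage5$
  sorted[7] = e5$cabbag
  sorted[8] = ge5$cabba
sorted[1] = 5$cabbage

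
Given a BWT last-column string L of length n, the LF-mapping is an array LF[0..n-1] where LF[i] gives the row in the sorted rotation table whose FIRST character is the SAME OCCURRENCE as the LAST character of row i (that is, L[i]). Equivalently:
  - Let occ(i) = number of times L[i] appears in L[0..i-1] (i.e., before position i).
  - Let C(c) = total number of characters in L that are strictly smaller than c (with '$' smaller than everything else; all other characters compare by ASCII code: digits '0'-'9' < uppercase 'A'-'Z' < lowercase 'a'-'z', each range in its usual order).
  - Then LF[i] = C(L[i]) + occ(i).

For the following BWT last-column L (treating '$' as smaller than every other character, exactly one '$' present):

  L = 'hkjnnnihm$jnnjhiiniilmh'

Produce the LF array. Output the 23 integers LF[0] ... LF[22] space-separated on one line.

Answer: 1 13 10 17 18 19 5 2 15 0 11 20 21 12 3 6 7 22 8 9 14 16 4

Derivation:
Char counts: '$':1, 'h':4, 'i':5, 'j':3, 'k':1, 'l':1, 'm':2, 'n':6
C (first-col start): C('$')=0, C('h')=1, C('i')=5, C('j')=10, C('k')=13, C('l')=14, C('m')=15, C('n')=17
L[0]='h': occ=0, LF[0]=C('h')+0=1+0=1
L[1]='k': occ=0, LF[1]=C('k')+0=13+0=13
L[2]='j': occ=0, LF[2]=C('j')+0=10+0=10
L[3]='n': occ=0, LF[3]=C('n')+0=17+0=17
L[4]='n': occ=1, LF[4]=C('n')+1=17+1=18
L[5]='n': occ=2, LF[5]=C('n')+2=17+2=19
L[6]='i': occ=0, LF[6]=C('i')+0=5+0=5
L[7]='h': occ=1, LF[7]=C('h')+1=1+1=2
L[8]='m': occ=0, LF[8]=C('m')+0=15+0=15
L[9]='$': occ=0, LF[9]=C('$')+0=0+0=0
L[10]='j': occ=1, LF[10]=C('j')+1=10+1=11
L[11]='n': occ=3, LF[11]=C('n')+3=17+3=20
L[12]='n': occ=4, LF[12]=C('n')+4=17+4=21
L[13]='j': occ=2, LF[13]=C('j')+2=10+2=12
L[14]='h': occ=2, LF[14]=C('h')+2=1+2=3
L[15]='i': occ=1, LF[15]=C('i')+1=5+1=6
L[16]='i': occ=2, LF[16]=C('i')+2=5+2=7
L[17]='n': occ=5, LF[17]=C('n')+5=17+5=22
L[18]='i': occ=3, LF[18]=C('i')+3=5+3=8
L[19]='i': occ=4, LF[19]=C('i')+4=5+4=9
L[20]='l': occ=0, LF[20]=C('l')+0=14+0=14
L[21]='m': occ=1, LF[21]=C('m')+1=15+1=16
L[22]='h': occ=3, LF[22]=C('h')+3=1+3=4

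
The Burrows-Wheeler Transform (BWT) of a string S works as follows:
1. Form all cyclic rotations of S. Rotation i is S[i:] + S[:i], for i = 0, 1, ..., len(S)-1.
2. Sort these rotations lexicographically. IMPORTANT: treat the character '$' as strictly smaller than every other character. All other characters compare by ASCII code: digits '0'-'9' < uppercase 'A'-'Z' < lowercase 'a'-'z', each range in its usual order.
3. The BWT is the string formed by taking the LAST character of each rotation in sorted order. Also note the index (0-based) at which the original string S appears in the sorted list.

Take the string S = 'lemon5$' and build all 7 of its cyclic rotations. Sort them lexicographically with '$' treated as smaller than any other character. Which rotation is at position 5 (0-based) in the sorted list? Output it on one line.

All 7 rotations (rotation i = S[i:]+S[:i]):
  rot[0] = lemon5$
  rot[1] = emon5$l
  rot[2] = mon5$le
  rot[3] = on5$lem
  rot[4] = n5$lemo
  rot[5] = 5$lemon
  rot[6] = $lemon5
Sorted (with $ < everything):
  sorted[0] = $lemon5
  sorted[1] = 5$lemon
  sorted[2] = emon5$l
  sorted[3] = lemon5$
  sorted[4] = mon5$le
  sorted[5] = n5$lemo
  sorted[6] = on5$lem
sorted[5] = n5$lemo

Answer: n5$lemo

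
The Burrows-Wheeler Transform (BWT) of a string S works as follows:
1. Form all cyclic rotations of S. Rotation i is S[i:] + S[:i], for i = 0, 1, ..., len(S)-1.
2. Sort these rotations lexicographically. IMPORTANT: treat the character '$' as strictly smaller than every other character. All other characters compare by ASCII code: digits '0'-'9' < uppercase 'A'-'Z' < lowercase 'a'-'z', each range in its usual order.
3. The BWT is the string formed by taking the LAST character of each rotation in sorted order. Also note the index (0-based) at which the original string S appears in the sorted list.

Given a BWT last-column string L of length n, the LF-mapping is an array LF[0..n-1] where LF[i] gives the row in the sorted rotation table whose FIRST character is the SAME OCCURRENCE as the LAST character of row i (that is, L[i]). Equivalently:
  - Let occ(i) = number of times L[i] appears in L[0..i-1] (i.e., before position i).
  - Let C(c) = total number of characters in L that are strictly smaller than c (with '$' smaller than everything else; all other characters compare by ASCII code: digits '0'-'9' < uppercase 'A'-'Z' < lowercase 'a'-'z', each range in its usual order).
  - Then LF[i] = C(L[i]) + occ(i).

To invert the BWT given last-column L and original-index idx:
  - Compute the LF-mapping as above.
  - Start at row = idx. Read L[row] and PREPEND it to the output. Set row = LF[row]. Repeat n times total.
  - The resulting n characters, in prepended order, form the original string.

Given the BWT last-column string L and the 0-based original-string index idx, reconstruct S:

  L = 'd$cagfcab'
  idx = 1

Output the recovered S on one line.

LF mapping: 6 0 4 1 8 7 5 2 3
Walk LF starting at row 1, prepending L[row]:
  step 1: row=1, L[1]='$', prepend. Next row=LF[1]=0
  step 2: row=0, L[0]='d', prepend. Next row=LF[0]=6
  step 3: row=6, L[6]='c', prepend. Next row=LF[6]=5
  step 4: row=5, L[5]='f', prepend. Next row=LF[5]=7
  step 5: row=7, L[7]='a', prepend. Next row=LF[7]=2
  step 6: row=2, L[2]='c', prepend. Next row=LF[2]=4
  step 7: row=4, L[4]='g', prepend. Next row=LF[4]=8
  step 8: row=8, L[8]='b', prepend. Next row=LF[8]=3
  step 9: row=3, L[3]='a', prepend. Next row=LF[3]=1
Reversed output: abgcafcd$

Answer: abgcafcd$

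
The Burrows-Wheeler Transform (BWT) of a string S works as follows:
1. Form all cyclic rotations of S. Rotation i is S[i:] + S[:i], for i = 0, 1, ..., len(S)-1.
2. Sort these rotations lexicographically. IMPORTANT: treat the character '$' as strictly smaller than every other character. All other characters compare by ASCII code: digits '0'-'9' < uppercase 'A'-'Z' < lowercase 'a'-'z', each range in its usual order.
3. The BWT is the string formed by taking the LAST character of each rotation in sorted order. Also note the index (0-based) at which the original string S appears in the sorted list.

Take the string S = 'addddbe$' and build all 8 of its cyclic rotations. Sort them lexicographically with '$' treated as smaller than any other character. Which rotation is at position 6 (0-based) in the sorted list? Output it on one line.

Answer: ddddbe$a

Derivation:
All 8 rotations (rotation i = S[i:]+S[:i]):
  rot[0] = addddbe$
  rot[1] = ddddbe$a
  rot[2] = dddbe$ad
  rot[3] = ddbe$add
  rot[4] = dbe$addd
  rot[5] = be$adddd
  rot[6] = e$addddb
  rot[7] = $addddbe
Sorted (with $ < everything):
  sorted[0] = $addddbe
  sorted[1] = addddbe$
  sorted[2] = be$adddd
  sorted[3] = dbe$addd
  sorted[4] = ddbe$add
  sorted[5] = dddbe$ad
  sorted[6] = ddddbe$a
  sorted[7] = e$addddb
sorted[6] = ddddbe$a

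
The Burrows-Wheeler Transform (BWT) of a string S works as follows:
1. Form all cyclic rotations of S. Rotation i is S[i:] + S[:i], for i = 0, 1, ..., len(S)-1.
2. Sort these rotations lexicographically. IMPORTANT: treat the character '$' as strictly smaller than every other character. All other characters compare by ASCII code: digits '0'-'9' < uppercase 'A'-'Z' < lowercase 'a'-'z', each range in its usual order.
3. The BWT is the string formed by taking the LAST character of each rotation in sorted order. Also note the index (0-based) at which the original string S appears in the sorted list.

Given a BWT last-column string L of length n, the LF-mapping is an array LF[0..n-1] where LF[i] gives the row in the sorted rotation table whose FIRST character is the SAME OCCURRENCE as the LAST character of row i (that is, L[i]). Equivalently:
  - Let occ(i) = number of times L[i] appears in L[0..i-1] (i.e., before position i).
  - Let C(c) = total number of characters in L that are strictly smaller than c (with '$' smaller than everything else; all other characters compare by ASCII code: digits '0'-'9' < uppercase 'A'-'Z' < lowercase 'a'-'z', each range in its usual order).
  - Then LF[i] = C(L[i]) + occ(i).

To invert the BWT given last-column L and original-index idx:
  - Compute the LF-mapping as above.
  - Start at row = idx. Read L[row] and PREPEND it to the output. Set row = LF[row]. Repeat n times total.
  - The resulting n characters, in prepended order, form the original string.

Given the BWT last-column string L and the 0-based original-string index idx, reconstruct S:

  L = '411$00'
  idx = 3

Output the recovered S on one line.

Answer: 10104$

Derivation:
LF mapping: 5 3 4 0 1 2
Walk LF starting at row 3, prepending L[row]:
  step 1: row=3, L[3]='$', prepend. Next row=LF[3]=0
  step 2: row=0, L[0]='4', prepend. Next row=LF[0]=5
  step 3: row=5, L[5]='0', prepend. Next row=LF[5]=2
  step 4: row=2, L[2]='1', prepend. Next row=LF[2]=4
  step 5: row=4, L[4]='0', prepend. Next row=LF[4]=1
  step 6: row=1, L[1]='1', prepend. Next row=LF[1]=3
Reversed output: 10104$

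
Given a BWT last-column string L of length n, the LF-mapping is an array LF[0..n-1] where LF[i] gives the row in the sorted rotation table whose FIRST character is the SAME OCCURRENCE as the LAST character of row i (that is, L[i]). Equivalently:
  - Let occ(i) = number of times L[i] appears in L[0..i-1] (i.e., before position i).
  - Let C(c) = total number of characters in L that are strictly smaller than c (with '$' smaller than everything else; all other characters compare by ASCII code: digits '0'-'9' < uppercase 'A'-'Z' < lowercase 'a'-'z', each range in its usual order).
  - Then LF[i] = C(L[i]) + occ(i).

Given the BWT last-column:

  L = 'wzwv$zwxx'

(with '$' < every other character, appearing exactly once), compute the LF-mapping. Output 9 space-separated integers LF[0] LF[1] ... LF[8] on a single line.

Answer: 2 7 3 1 0 8 4 5 6

Derivation:
Char counts: '$':1, 'v':1, 'w':3, 'x':2, 'z':2
C (first-col start): C('$')=0, C('v')=1, C('w')=2, C('x')=5, C('z')=7
L[0]='w': occ=0, LF[0]=C('w')+0=2+0=2
L[1]='z': occ=0, LF[1]=C('z')+0=7+0=7
L[2]='w': occ=1, LF[2]=C('w')+1=2+1=3
L[3]='v': occ=0, LF[3]=C('v')+0=1+0=1
L[4]='$': occ=0, LF[4]=C('$')+0=0+0=0
L[5]='z': occ=1, LF[5]=C('z')+1=7+1=8
L[6]='w': occ=2, LF[6]=C('w')+2=2+2=4
L[7]='x': occ=0, LF[7]=C('x')+0=5+0=5
L[8]='x': occ=1, LF[8]=C('x')+1=5+1=6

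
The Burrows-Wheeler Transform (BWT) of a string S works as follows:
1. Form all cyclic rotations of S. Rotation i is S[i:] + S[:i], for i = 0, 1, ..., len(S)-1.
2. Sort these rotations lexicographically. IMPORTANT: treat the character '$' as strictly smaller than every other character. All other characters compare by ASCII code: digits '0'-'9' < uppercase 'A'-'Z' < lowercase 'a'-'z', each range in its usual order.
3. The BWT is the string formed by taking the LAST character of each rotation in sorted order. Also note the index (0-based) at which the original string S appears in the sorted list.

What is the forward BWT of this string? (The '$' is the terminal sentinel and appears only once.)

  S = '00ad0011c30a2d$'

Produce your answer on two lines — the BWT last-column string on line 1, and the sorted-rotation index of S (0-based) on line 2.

All 15 rotations (rotation i = S[i:]+S[:i]):
  rot[0] = 00ad0011c30a2d$
  rot[1] = 0ad0011c30a2d$0
  rot[2] = ad0011c30a2d$00
  rot[3] = d0011c30a2d$00a
  rot[4] = 0011c30a2d$00ad
  rot[5] = 011c30a2d$00ad0
  rot[6] = 11c30a2d$00ad00
  rot[7] = 1c30a2d$00ad001
  rot[8] = c30a2d$00ad0011
  rot[9] = 30a2d$00ad0011c
  rot[10] = 0a2d$00ad0011c3
  rot[11] = a2d$00ad0011c30
  rot[12] = 2d$00ad0011c30a
  rot[13] = d$00ad0011c30a2
  rot[14] = $00ad0011c30a2d
Sorted (with $ < everything):
  sorted[0] = $00ad0011c30a2d  (last char: 'd')
  sorted[1] = 0011c30a2d$00ad  (last char: 'd')
  sorted[2] = 00ad0011c30a2d$  (last char: '$')
  sorted[3] = 011c30a2d$00ad0  (last char: '0')
  sorted[4] = 0a2d$00ad0011c3  (last char: '3')
  sorted[5] = 0ad0011c30a2d$0  (last char: '0')
  sorted[6] = 11c30a2d$00ad00  (last char: '0')
  sorted[7] = 1c30a2d$00ad001  (last char: '1')
  sorted[8] = 2d$00ad0011c30a  (last char: 'a')
  sorted[9] = 30a2d$00ad0011c  (last char: 'c')
  sorted[10] = a2d$00ad0011c30  (last char: '0')
  sorted[11] = ad0011c30a2d$00  (last char: '0')
  sorted[12] = c30a2d$00ad0011  (last char: '1')
  sorted[13] = d$00ad0011c30a2  (last char: '2')
  sorted[14] = d0011c30a2d$00a  (last char: 'a')
Last column: dd$03001ac0012a
Original string S is at sorted index 2

Answer: dd$03001ac0012a
2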